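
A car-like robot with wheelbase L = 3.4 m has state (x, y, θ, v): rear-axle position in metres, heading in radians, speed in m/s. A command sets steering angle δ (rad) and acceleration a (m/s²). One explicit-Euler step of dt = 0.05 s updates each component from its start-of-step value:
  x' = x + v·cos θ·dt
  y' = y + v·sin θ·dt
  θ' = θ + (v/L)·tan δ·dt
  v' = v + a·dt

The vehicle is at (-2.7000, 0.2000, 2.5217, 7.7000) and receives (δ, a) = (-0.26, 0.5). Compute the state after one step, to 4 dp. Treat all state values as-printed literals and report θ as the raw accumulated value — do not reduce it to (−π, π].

(-3.0134, 0.4237, 2.4916, 7.7250)

x' = -2.7000 + 7.7000·cos(2.5217)·0.05 = -3.0134
y' = 0.2000 + 7.7000·sin(2.5217)·0.05 = 0.4237
θ' = 2.5217 + (7.7000/3.4)·tan(-0.26)·0.05 = 2.4916
v' = 7.7000 + 0.5000·0.05 = 7.7250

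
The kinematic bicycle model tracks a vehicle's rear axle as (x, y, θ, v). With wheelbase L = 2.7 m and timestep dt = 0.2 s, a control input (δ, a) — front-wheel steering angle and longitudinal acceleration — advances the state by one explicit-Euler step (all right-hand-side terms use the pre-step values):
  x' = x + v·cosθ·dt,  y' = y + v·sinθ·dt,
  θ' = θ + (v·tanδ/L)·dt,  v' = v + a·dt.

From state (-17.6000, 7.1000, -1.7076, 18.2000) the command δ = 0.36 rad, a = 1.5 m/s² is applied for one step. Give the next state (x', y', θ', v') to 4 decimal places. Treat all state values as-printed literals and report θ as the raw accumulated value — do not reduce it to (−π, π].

(-18.0964, 3.4940, -1.2002, 18.5000)

x' = -17.6000 + 18.2000·cos(-1.7076)·0.2 = -18.0964
y' = 7.1000 + 18.2000·sin(-1.7076)·0.2 = 3.4940
θ' = -1.7076 + (18.2000/2.7)·tan(0.36)·0.2 = -1.2002
v' = 18.2000 + 1.5000·0.2 = 18.5000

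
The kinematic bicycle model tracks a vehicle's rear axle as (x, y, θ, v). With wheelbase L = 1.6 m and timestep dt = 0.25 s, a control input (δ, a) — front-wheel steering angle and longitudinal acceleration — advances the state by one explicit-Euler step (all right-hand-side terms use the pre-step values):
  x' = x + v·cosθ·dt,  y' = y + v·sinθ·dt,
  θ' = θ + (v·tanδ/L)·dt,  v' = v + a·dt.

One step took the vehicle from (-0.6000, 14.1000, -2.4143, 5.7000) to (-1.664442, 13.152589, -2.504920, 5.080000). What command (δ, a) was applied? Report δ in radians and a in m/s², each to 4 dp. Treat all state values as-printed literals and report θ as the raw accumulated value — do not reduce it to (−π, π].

δ = -0.1014, a = -2.4800

a = (v'−v)/dt = (-0.620000)/0.25 = -2.4800
Δθ = θ'−θ = -0.090620;  (v·dt/L) = 5.7000·0.25/1.6 = 0.890625
tan δ = Δθ·L/(v·dt) = -0.101749  →  δ = -0.1014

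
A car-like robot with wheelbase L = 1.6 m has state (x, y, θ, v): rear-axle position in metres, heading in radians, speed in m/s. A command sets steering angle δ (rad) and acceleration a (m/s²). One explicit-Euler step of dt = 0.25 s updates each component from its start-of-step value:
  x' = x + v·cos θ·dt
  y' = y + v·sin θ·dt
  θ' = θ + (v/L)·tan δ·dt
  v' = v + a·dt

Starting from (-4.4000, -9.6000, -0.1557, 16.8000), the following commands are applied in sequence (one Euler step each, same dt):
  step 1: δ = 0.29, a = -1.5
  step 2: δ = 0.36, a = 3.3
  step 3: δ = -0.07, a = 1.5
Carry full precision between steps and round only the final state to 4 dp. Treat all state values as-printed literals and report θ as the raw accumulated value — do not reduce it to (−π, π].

after step 1 (δ=0.29, a=-1.5): (-0.250806, -10.251301, 0.627634, 16.425000)
after step 2 (δ=0.36, a=3.3): (3.072872, -7.839984, 1.593636, 17.250000)
after step 3 (δ=-0.07, a=1.5): (2.974384, -3.528609, 1.404656, 17.625000)

(2.9744, -3.5286, 1.4047, 17.6250)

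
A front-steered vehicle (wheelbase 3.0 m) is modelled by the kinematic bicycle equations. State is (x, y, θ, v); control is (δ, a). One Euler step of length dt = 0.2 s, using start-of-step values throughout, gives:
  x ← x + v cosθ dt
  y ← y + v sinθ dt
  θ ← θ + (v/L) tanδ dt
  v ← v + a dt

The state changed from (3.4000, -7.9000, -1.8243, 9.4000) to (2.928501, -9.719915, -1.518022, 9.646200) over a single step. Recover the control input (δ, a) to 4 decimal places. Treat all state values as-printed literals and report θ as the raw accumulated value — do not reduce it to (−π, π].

δ = 0.4546, a = 1.2310

a = (v'−v)/dt = (0.246200)/0.2 = 1.2310
Δθ = θ'−θ = 0.306278;  (v·dt/L) = 9.4000·0.2/3.0 = 0.626667
tan δ = Δθ·L/(v·dt) = 0.488741  →  δ = 0.4546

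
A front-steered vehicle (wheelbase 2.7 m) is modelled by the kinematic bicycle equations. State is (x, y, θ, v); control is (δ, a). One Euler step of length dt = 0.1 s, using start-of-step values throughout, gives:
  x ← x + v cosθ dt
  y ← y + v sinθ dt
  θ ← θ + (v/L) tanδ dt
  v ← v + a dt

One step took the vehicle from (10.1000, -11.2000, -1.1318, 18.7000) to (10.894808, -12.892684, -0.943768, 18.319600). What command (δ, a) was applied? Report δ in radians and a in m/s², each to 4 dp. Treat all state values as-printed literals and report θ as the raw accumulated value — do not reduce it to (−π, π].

δ = 0.2651, a = -3.8040

a = (v'−v)/dt = (-0.380400)/0.1 = -3.8040
Δθ = θ'−θ = 0.188032;  (v·dt/L) = 18.7000·0.1/2.7 = 0.692593
tan δ = Δθ·L/(v·dt) = 0.271490  →  δ = 0.2651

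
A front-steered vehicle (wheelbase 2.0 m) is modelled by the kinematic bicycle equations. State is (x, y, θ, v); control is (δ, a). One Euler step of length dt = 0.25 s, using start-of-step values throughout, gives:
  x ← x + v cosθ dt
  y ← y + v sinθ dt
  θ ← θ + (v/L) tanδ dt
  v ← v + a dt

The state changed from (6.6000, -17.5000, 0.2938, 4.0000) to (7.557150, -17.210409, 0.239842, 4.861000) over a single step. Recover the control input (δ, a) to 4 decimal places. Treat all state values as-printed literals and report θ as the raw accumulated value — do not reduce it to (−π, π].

δ = -0.1075, a = 3.4440

a = (v'−v)/dt = (0.861000)/0.25 = 3.4440
Δθ = θ'−θ = -0.053958;  (v·dt/L) = 4.0000·0.25/2.0 = 0.500000
tan δ = Δθ·L/(v·dt) = -0.107916  →  δ = -0.1075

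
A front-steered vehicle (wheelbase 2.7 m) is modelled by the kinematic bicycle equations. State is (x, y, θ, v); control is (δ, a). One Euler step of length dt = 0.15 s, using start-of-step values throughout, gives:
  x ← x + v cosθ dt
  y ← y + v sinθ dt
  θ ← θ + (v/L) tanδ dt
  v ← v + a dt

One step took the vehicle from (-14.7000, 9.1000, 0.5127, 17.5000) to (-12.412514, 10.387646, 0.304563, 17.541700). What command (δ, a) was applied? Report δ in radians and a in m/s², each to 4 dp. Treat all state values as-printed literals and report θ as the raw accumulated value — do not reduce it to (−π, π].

δ = -0.2109, a = 0.2780

a = (v'−v)/dt = (0.041700)/0.15 = 0.2780
Δθ = θ'−θ = -0.208137;  (v·dt/L) = 17.5000·0.15/2.7 = 0.972222
tan δ = Δθ·L/(v·dt) = -0.214084  →  δ = -0.2109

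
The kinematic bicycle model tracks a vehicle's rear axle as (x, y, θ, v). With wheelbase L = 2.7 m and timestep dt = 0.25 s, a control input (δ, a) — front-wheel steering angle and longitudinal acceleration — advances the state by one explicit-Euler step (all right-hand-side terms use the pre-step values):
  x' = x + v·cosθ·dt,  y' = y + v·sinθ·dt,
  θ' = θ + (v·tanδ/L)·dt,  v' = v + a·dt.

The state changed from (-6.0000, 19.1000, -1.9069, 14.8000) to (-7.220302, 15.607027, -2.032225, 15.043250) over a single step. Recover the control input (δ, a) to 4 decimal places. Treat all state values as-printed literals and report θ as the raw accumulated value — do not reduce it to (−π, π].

δ = -0.0912, a = 0.9730

a = (v'−v)/dt = (0.243250)/0.25 = 0.9730
Δθ = θ'−θ = -0.125325;  (v·dt/L) = 14.8000·0.25/2.7 = 1.370370
tan δ = Δθ·L/(v·dt) = -0.091453  →  δ = -0.0912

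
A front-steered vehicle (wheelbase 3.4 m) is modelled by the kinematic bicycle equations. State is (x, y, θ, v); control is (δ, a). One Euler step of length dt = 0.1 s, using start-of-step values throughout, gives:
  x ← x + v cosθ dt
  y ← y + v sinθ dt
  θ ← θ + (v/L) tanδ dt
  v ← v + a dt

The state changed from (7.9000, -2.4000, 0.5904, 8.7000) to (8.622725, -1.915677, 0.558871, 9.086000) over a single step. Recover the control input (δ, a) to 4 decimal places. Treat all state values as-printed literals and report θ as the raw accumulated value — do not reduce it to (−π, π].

δ = -0.1226, a = 3.8600

a = (v'−v)/dt = (0.386000)/0.1 = 3.8600
Δθ = θ'−θ = -0.031529;  (v·dt/L) = 8.7000·0.1/3.4 = 0.255882
tan δ = Δθ·L/(v·dt) = -0.123217  →  δ = -0.1226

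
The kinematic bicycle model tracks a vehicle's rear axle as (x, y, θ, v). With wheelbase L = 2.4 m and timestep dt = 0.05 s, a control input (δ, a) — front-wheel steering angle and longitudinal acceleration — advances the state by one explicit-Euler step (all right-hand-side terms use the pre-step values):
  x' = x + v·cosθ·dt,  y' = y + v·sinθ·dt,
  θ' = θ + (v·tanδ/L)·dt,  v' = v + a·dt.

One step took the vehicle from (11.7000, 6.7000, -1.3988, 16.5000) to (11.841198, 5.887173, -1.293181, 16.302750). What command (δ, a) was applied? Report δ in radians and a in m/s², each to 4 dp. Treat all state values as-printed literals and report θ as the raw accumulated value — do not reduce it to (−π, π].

a = (v'−v)/dt = (-0.197250)/0.05 = -3.9450
Δθ = θ'−θ = 0.105619;  (v·dt/L) = 16.5000·0.05/2.4 = 0.343750
tan δ = Δθ·L/(v·dt) = 0.307255  →  δ = 0.2981

δ = 0.2981, a = -3.9450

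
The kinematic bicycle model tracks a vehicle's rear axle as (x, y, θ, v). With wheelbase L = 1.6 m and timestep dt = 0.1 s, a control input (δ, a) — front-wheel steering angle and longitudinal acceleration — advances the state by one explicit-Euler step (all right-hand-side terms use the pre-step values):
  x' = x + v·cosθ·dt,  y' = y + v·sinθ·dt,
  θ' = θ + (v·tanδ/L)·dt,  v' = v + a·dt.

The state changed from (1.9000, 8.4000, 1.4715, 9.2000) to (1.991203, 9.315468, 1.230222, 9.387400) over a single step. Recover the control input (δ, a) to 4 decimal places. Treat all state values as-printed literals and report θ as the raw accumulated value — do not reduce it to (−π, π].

δ = -0.3973, a = 1.8740

a = (v'−v)/dt = (0.187400)/0.1 = 1.8740
Δθ = θ'−θ = -0.241278;  (v·dt/L) = 9.2000·0.1/1.6 = 0.575000
tan δ = Δθ·L/(v·dt) = -0.419614  →  δ = -0.3973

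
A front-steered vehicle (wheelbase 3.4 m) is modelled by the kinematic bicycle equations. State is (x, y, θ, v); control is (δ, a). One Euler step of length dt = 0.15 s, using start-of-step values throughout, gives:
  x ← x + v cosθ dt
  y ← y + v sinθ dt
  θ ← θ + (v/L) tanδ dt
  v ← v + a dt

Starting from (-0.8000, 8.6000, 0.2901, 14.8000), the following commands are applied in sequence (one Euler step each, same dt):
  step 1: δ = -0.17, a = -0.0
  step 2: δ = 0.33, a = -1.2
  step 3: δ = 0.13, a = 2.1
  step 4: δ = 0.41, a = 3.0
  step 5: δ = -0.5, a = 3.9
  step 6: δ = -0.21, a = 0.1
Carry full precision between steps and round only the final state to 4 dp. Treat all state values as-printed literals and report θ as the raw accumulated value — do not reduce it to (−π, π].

after step 1 (δ=-0.17, a=-0.0): (1.327238, 9.235027, 0.178018, 14.800000)
after step 2 (δ=0.33, a=-1.2): (3.512154, 9.628143, 0.401667, 14.620000)
after step 3 (δ=0.13, a=2.1): (5.530615, 10.485503, 0.485992, 14.935000)
after step 4 (δ=0.41, a=3.0): (7.511470, 11.531892, 0.772370, 15.385000)
after step 5 (δ=-0.5, a=3.9): (9.164417, 13.142320, 0.401567, 15.970000)
after step 6 (δ=-0.21, a=0.1): (11.369355, 14.078627, 0.251395, 15.985000)

(11.3694, 14.0786, 0.2514, 15.9850)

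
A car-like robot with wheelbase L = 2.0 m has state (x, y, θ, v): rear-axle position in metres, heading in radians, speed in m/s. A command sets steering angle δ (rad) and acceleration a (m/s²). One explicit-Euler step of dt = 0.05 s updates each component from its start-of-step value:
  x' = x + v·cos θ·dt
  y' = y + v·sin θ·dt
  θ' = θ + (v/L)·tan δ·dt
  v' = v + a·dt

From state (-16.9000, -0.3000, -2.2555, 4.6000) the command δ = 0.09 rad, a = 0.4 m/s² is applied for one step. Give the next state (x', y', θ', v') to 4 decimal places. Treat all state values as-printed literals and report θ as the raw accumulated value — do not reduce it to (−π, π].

x' = -16.9000 + 4.6000·cos(-2.2555)·0.05 = -17.0455
y' = -0.3000 + 4.6000·sin(-2.2555)·0.05 = -0.4782
θ' = -2.2555 + (4.6000/2.0)·tan(0.09)·0.05 = -2.2451
v' = 4.6000 + 0.4000·0.05 = 4.6200

(-17.0455, -0.4782, -2.2451, 4.6200)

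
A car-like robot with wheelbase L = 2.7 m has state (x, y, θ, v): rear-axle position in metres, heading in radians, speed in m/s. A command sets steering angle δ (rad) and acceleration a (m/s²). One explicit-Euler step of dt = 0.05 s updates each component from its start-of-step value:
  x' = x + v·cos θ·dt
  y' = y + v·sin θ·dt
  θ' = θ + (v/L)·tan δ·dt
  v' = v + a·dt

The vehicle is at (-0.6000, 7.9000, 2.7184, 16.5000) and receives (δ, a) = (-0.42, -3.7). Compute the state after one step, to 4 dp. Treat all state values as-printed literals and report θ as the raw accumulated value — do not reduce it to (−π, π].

(-1.3522, 8.2388, 2.5819, 16.3150)

x' = -0.6000 + 16.5000·cos(2.7184)·0.05 = -1.3522
y' = 7.9000 + 16.5000·sin(2.7184)·0.05 = 8.2388
θ' = 2.7184 + (16.5000/2.7)·tan(-0.42)·0.05 = 2.5819
v' = 16.5000 − 3.7000·0.05 = 16.3150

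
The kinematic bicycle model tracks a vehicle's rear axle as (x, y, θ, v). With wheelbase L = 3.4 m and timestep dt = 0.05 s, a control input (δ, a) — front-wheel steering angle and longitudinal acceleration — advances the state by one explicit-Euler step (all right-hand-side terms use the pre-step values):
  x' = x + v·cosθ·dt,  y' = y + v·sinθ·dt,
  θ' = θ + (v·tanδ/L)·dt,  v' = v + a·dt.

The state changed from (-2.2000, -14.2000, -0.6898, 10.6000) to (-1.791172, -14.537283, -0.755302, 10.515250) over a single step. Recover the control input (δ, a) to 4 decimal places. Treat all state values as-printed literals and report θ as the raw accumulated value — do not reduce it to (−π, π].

a = (v'−v)/dt = (-0.084750)/0.05 = -1.6950
Δθ = θ'−θ = -0.065502;  (v·dt/L) = 10.6000·0.05/3.4 = 0.155882
tan δ = Δθ·L/(v·dt) = -0.420202  →  δ = -0.3978

δ = -0.3978, a = -1.6950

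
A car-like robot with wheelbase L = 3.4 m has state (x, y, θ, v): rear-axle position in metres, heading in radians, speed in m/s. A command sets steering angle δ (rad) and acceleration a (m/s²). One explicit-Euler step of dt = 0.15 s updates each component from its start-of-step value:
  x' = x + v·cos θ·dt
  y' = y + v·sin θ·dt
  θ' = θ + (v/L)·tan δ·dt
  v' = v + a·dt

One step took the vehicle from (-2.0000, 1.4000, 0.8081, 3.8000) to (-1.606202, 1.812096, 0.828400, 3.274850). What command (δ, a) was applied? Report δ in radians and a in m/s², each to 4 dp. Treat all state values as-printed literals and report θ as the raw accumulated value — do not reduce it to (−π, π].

a = (v'−v)/dt = (-0.525150)/0.15 = -3.5010
Δθ = θ'−θ = 0.020300;  (v·dt/L) = 3.8000·0.15/3.4 = 0.167647
tan δ = Δθ·L/(v·dt) = 0.121088  →  δ = 0.1205

δ = 0.1205, a = -3.5010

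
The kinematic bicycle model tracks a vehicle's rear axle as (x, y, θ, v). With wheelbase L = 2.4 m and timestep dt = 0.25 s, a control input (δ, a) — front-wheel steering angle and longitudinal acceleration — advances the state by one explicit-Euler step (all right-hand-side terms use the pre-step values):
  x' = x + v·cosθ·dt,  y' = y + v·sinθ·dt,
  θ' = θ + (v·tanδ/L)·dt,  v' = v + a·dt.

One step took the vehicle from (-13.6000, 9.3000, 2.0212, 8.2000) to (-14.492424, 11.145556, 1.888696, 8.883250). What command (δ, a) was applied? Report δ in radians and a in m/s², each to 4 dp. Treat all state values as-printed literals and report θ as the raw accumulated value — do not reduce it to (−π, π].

δ = -0.1539, a = 2.7330

a = (v'−v)/dt = (0.683250)/0.25 = 2.7330
Δθ = θ'−θ = -0.132504;  (v·dt/L) = 8.2000·0.25/2.4 = 0.854167
tan δ = Δθ·L/(v·dt) = -0.155127  →  δ = -0.1539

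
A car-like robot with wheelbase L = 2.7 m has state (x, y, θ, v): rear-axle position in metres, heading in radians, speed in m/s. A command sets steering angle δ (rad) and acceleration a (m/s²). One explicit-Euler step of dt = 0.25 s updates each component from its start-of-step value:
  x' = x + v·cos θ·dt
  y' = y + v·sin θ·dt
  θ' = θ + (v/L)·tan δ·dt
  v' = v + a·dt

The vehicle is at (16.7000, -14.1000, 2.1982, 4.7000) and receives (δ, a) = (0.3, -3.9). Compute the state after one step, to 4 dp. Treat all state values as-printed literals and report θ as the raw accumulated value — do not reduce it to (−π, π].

x' = 16.7000 + 4.7000·cos(2.1982)·0.25 = 16.0102
y' = -14.1000 + 4.7000·sin(2.1982)·0.25 = -13.1488
θ' = 2.1982 + (4.7000/2.7)·tan(0.3)·0.25 = 2.3328
v' = 4.7000 − 3.9000·0.25 = 3.7250

(16.0102, -13.1488, 2.3328, 3.7250)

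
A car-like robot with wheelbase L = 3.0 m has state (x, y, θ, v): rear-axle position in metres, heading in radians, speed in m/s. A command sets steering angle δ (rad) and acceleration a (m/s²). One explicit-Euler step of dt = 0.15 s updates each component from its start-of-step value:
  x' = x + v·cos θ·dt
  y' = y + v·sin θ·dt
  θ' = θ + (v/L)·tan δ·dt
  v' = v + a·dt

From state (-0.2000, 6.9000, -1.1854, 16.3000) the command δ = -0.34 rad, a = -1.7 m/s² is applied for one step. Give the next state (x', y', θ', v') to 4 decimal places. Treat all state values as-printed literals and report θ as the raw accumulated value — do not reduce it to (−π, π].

x' = -0.2000 + 16.3000·cos(-1.1854)·0.15 = 0.7191
y' = 6.9000 + 16.3000·sin(-1.1854)·0.15 = 4.6343
θ' = -1.1854 + (16.3000/3.0)·tan(-0.34)·0.15 = -1.4737
v' = 16.3000 − 1.7000·0.15 = 16.0450

(0.7191, 4.6343, -1.4737, 16.0450)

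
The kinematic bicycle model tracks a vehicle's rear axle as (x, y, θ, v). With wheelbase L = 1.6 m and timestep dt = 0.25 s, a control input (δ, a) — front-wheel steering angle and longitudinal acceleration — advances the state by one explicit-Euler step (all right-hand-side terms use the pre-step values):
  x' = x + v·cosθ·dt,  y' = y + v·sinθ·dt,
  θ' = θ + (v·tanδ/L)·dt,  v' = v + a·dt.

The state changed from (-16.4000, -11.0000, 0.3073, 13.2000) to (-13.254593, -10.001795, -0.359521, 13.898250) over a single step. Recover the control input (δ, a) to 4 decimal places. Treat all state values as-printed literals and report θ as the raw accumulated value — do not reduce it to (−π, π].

δ = -0.3127, a = 2.7930

a = (v'−v)/dt = (0.698250)/0.25 = 2.7930
Δθ = θ'−θ = -0.666821;  (v·dt/L) = 13.2000·0.25/1.6 = 2.062500
tan δ = Δθ·L/(v·dt) = -0.323307  →  δ = -0.3127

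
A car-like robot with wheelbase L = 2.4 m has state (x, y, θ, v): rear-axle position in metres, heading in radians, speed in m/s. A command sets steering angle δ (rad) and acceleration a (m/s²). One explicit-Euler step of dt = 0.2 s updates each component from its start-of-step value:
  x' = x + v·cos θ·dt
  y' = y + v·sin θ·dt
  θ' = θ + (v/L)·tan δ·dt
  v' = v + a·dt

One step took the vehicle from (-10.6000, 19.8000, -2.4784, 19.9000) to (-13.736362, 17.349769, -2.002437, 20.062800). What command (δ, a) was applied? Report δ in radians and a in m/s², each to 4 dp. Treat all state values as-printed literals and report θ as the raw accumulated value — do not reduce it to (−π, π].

a = (v'−v)/dt = (0.162800)/0.2 = 0.8140
Δθ = θ'−θ = 0.475963;  (v·dt/L) = 19.9000·0.2/2.4 = 1.658333
tan δ = Δθ·L/(v·dt) = 0.287013  →  δ = 0.2795

δ = 0.2795, a = 0.8140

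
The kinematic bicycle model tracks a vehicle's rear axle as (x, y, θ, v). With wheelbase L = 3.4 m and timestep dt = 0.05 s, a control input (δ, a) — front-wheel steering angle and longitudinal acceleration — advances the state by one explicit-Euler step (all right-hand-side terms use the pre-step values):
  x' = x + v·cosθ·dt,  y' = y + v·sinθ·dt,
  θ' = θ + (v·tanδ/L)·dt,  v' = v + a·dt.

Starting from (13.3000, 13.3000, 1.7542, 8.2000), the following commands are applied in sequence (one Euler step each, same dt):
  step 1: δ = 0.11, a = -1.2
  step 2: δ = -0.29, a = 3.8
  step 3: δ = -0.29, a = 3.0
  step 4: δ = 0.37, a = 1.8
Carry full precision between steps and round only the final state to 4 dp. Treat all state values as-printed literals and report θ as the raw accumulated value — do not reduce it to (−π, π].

after step 1 (δ=0.11, a=-1.2): (13.225225, 13.703124, 1.767518, 8.140000)
after step 2 (δ=-0.29, a=3.8): (13.145675, 14.102274, 1.731797, 8.330000)
after step 3 (δ=-0.29, a=3.0): (13.078908, 14.513387, 1.695241, 8.480000)
after step 4 (δ=0.37, a=1.8): (13.026279, 14.934108, 1.743610, 8.570000)

(13.0263, 14.9341, 1.7436, 8.5700)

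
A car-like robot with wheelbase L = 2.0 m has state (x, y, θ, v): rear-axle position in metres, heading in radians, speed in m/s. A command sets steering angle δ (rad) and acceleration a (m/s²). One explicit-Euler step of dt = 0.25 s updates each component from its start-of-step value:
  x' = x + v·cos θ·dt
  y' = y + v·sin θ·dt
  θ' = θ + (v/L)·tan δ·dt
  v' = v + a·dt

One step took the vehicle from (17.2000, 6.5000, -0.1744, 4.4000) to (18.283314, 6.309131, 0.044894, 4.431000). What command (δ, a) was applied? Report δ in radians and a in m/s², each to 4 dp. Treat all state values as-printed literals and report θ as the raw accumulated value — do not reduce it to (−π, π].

a = (v'−v)/dt = (0.031000)/0.25 = 0.1240
Δθ = θ'−θ = 0.219294;  (v·dt/L) = 4.4000·0.25/2.0 = 0.550000
tan δ = Δθ·L/(v·dt) = 0.398716  →  δ = 0.3794

δ = 0.3794, a = 0.1240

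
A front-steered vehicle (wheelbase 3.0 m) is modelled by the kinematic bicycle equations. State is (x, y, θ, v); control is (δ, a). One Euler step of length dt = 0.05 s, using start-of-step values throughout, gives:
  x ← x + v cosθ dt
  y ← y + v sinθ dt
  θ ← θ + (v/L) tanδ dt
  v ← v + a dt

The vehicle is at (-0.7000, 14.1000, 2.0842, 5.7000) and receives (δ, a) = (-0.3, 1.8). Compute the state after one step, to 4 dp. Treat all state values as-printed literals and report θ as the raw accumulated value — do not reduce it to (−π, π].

x' = -0.7000 + 5.7000·cos(2.0842)·0.05 = -0.8400
y' = 14.1000 + 5.7000·sin(2.0842)·0.05 = 14.3483
θ' = 2.0842 + (5.7000/3.0)·tan(-0.3)·0.05 = 2.0548
v' = 5.7000 + 1.8000·0.05 = 5.7900

(-0.8400, 14.3483, 2.0548, 5.7900)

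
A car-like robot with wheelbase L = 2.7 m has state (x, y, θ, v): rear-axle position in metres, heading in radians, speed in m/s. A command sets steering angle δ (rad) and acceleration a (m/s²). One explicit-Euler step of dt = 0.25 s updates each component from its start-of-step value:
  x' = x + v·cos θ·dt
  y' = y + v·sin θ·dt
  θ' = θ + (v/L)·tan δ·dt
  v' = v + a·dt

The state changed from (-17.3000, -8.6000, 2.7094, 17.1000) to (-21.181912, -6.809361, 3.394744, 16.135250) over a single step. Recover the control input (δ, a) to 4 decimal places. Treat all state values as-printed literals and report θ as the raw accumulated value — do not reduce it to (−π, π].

δ = 0.4085, a = -3.8590

a = (v'−v)/dt = (-0.964750)/0.25 = -3.8590
Δθ = θ'−θ = 0.685344;  (v·dt/L) = 17.1000·0.25/2.7 = 1.583333
tan δ = Δθ·L/(v·dt) = 0.432849  →  δ = 0.4085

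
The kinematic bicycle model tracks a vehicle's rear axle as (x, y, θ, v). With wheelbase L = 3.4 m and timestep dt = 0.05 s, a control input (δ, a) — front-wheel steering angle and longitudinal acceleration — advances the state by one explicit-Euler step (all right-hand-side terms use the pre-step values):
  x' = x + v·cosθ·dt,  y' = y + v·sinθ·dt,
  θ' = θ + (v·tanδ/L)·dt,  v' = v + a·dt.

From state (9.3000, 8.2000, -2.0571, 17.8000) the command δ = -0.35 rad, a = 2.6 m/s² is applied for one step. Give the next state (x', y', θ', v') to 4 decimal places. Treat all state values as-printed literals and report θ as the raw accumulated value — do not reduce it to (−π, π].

(8.8840, 7.4132, -2.1527, 17.9300)

x' = 9.3000 + 17.8000·cos(-2.0571)·0.05 = 8.8840
y' = 8.2000 + 17.8000·sin(-2.0571)·0.05 = 7.4132
θ' = -2.0571 + (17.8000/3.4)·tan(-0.35)·0.05 = -2.1527
v' = 17.8000 + 2.6000·0.05 = 17.9300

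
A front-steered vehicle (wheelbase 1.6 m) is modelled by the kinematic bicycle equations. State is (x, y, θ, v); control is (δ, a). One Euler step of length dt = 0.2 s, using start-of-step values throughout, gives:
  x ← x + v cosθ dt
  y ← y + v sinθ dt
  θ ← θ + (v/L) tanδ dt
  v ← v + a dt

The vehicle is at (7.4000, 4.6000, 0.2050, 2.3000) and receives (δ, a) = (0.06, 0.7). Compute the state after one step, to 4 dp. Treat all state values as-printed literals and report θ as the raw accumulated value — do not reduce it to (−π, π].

x' = 7.4000 + 2.3000·cos(0.2050)·0.2 = 7.8504
y' = 4.6000 + 2.3000·sin(0.2050)·0.2 = 4.6936
θ' = 0.2050 + (2.3000/1.6)·tan(0.06)·0.2 = 0.2223
v' = 2.3000 + 0.7000·0.2 = 2.4400

(7.8504, 4.6936, 0.2223, 2.4400)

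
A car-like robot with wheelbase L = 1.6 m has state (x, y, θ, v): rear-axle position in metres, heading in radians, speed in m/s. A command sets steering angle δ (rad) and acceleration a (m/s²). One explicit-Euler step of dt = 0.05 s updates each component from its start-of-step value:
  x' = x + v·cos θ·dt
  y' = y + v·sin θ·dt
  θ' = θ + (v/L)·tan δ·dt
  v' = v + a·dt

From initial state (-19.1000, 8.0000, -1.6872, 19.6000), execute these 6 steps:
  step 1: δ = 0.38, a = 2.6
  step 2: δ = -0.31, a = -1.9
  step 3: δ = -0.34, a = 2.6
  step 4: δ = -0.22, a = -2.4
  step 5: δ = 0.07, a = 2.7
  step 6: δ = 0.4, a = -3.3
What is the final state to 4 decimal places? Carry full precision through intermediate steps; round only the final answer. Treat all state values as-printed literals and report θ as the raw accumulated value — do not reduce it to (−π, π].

(-20.2073, 2.3078, -1.6908, 19.6150)

after step 1 (δ=0.38, a=2.6): (-19.213818, 7.026632, -1.442560, 19.730000)
after step 2 (δ=-0.31, a=-1.9): (-19.087659, 6.048232, -1.640062, 19.635000)
after step 3 (δ=-0.34, a=2.6): (-19.155606, 5.068836, -1.857112, 19.765000)
after step 4 (δ=-0.22, a=-2.4): (-19.434708, 4.120817, -1.995232, 19.645000)
after step 5 (δ=0.07, a=2.7): (-19.839205, 3.225721, -1.952189, 19.780000)
after step 6 (δ=0.4, a=-3.3): (-20.207324, 2.307783, -1.690849, 19.615000)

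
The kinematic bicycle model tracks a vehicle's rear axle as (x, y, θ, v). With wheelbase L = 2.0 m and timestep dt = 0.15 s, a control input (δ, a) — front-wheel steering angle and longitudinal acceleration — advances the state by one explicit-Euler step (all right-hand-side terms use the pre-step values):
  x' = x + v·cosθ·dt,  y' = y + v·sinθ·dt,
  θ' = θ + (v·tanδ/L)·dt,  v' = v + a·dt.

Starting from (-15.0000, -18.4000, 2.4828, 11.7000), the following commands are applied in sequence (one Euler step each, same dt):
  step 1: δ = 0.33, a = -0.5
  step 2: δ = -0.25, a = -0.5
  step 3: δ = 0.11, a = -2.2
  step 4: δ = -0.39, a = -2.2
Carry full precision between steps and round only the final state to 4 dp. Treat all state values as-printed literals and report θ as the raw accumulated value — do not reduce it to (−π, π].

(-20.9579, -14.9787, 2.3105, 10.8900)

after step 1 (δ=0.33, a=-0.5): (-16.387734, -17.325655, 2.783366, 11.625000)
after step 2 (δ=-0.25, a=-0.5): (-18.020791, -16.714271, 2.560739, 11.550000)
after step 3 (δ=0.11, a=-2.2): (-19.469152, -15.763583, 2.656413, 11.220000)
after step 4 (δ=-0.39, a=-2.2): (-20.957919, -14.978687, 2.310510, 10.890000)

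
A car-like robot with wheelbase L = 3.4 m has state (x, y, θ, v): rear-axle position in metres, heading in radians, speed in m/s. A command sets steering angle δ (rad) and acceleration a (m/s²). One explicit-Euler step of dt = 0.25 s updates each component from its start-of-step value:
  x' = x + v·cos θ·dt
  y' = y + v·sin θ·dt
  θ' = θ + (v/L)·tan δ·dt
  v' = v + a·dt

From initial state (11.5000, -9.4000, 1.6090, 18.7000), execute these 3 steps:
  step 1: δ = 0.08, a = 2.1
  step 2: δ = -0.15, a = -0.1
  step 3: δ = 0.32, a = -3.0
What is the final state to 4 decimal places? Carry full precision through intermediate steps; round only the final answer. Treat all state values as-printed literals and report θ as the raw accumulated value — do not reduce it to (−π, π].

after step 1 (δ=0.08, a=2.1): (11.321441, -4.728411, 1.719235, 19.225000)
after step 2 (δ=-0.15, a=-0.1): (10.610624, 0.024985, 1.505590, 19.200000)
after step 3 (δ=0.32, a=-3.0): (10.923392, 4.814784, 1.973434, 18.450000)

(10.9234, 4.8148, 1.9734, 18.4500)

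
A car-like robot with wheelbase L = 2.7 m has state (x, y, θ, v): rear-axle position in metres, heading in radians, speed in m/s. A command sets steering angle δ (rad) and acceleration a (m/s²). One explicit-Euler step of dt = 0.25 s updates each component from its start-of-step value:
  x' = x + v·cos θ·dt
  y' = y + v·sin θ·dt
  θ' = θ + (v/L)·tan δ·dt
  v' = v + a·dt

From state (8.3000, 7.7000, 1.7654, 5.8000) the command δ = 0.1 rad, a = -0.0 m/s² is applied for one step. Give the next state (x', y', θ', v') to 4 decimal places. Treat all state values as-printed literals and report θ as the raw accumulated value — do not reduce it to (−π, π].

(8.0196, 9.1226, 1.8193, 5.8000)

x' = 8.3000 + 5.8000·cos(1.7654)·0.25 = 8.0196
y' = 7.7000 + 5.8000·sin(1.7654)·0.25 = 9.1226
θ' = 1.7654 + (5.8000/2.7)·tan(0.1)·0.25 = 1.8193
v' = 5.8000 + 0.0000·0.25 = 5.8000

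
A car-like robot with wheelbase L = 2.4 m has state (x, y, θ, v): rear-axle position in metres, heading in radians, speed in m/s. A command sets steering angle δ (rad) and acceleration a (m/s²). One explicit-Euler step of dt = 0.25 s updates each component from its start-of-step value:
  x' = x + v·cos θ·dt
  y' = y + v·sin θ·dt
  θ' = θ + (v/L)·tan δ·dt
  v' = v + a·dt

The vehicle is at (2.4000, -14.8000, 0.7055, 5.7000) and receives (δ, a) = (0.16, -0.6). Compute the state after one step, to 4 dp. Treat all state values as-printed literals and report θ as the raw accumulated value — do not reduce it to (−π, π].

(3.4848, -13.8760, 0.8013, 5.5500)

x' = 2.4000 + 5.7000·cos(0.7055)·0.25 = 3.4848
y' = -14.8000 + 5.7000·sin(0.7055)·0.25 = -13.8760
θ' = 0.7055 + (5.7000/2.4)·tan(0.16)·0.25 = 0.8013
v' = 5.7000 − 0.6000·0.25 = 5.5500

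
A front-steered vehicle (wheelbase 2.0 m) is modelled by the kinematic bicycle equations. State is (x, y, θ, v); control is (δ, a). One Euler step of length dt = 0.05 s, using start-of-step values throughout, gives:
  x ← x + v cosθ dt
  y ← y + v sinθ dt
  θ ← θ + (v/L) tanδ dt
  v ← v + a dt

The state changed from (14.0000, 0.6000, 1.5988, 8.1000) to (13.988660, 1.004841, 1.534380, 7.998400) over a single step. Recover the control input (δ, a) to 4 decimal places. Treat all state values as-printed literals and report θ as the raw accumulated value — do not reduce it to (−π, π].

δ = -0.3080, a = -2.0320

a = (v'−v)/dt = (-0.101600)/0.05 = -2.0320
Δθ = θ'−θ = -0.064420;  (v·dt/L) = 8.1000·0.05/2.0 = 0.202500
tan δ = Δθ·L/(v·dt) = -0.318123  →  δ = -0.3080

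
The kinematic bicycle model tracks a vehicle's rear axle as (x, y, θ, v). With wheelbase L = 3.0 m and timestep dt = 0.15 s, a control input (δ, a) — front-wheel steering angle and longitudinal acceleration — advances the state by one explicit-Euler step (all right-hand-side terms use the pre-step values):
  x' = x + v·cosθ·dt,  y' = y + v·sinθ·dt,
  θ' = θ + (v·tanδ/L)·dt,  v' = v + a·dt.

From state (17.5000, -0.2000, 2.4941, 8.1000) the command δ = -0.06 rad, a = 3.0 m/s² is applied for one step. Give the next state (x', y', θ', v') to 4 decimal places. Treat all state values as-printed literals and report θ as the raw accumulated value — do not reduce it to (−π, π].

(16.5309, 0.5329, 2.4698, 8.5500)

x' = 17.5000 + 8.1000·cos(2.4941)·0.15 = 16.5309
y' = -0.2000 + 8.1000·sin(2.4941)·0.15 = 0.5329
θ' = 2.4941 + (8.1000/3.0)·tan(-0.06)·0.15 = 2.4698
v' = 8.1000 + 3.0000·0.15 = 8.5500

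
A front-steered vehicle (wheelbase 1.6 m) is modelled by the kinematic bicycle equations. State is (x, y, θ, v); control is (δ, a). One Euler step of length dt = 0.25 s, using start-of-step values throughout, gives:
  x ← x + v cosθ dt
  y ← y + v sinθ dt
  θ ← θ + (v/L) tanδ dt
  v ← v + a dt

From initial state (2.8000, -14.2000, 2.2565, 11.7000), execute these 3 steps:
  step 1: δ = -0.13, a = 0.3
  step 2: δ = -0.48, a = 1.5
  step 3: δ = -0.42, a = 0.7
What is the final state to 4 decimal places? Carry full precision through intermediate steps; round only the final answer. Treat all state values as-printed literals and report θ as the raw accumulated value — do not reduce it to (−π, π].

after step 1 (δ=-0.13, a=0.3): (0.947838, -11.936127, 2.017496, 11.775000)
after step 2 (δ=-0.48, a=1.5): (-0.323836, -9.281224, 1.059653, 12.150000)
after step 3 (δ=-0.42, a=0.7): (1.162031, -6.631960, 0.211863, 12.325000)

(1.1620, -6.6320, 0.2119, 12.3250)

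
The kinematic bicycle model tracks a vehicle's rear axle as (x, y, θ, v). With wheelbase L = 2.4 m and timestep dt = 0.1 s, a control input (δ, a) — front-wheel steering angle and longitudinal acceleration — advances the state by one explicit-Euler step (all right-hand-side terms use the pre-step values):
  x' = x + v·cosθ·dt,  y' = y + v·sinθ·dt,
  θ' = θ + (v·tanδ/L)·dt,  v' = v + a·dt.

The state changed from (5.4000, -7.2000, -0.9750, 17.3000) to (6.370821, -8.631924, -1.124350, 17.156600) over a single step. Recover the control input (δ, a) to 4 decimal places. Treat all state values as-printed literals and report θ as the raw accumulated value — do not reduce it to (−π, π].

δ = -0.2043, a = -1.4340

a = (v'−v)/dt = (-0.143400)/0.1 = -1.4340
Δθ = θ'−θ = -0.149350;  (v·dt/L) = 17.3000·0.1/2.4 = 0.720833
tan δ = Δθ·L/(v·dt) = -0.207191  →  δ = -0.2043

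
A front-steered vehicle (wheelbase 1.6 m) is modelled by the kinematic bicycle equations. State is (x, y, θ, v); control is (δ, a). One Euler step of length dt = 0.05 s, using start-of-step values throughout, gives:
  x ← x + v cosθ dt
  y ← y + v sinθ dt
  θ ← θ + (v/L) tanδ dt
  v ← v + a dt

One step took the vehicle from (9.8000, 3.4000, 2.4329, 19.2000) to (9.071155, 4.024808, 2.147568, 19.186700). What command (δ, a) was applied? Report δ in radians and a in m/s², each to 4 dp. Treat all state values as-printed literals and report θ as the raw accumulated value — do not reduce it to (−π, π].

δ = -0.4439, a = -0.2660

a = (v'−v)/dt = (-0.013300)/0.05 = -0.2660
Δθ = θ'−θ = -0.285332;  (v·dt/L) = 19.2000·0.05/1.6 = 0.600000
tan δ = Δθ·L/(v·dt) = -0.475553  →  δ = -0.4439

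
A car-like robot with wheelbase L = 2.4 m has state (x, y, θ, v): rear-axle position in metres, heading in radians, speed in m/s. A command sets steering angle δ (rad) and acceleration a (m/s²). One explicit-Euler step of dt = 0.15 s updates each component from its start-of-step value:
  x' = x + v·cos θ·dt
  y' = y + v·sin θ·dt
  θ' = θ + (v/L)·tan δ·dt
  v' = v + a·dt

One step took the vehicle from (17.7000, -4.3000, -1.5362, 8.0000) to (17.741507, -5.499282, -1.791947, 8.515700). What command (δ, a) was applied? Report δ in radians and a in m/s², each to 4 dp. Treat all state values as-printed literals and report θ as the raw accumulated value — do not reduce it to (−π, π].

a = (v'−v)/dt = (0.515700)/0.15 = 3.4380
Δθ = θ'−θ = -0.255747;  (v·dt/L) = 8.0000·0.15/2.4 = 0.500000
tan δ = Δθ·L/(v·dt) = -0.511494  →  δ = -0.4728

δ = -0.4728, a = 3.4380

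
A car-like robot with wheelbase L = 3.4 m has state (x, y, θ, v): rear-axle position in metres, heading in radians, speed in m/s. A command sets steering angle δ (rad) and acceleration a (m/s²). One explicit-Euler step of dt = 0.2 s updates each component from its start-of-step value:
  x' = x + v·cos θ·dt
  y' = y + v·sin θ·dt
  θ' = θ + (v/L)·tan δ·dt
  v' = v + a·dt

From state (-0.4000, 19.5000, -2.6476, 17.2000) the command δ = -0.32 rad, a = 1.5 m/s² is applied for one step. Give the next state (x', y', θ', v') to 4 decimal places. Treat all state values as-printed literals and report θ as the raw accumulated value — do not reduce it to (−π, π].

(-3.4287, 17.8689, -2.9829, 17.5000)

x' = -0.4000 + 17.2000·cos(-2.6476)·0.2 = -3.4287
y' = 19.5000 + 17.2000·sin(-2.6476)·0.2 = 17.8689
θ' = -2.6476 + (17.2000/3.4)·tan(-0.32)·0.2 = -2.9829
v' = 17.2000 + 1.5000·0.2 = 17.5000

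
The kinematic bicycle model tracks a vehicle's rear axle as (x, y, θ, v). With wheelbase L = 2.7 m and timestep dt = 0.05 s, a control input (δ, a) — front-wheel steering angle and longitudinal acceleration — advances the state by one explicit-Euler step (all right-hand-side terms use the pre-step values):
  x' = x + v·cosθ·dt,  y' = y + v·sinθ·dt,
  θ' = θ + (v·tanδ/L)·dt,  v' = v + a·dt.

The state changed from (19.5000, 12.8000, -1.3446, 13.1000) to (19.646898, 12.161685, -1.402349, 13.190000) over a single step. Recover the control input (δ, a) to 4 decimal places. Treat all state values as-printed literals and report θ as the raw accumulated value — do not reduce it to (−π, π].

a = (v'−v)/dt = (0.090000)/0.05 = 1.8000
Δθ = θ'−θ = -0.057749;  (v·dt/L) = 13.1000·0.05/2.7 = 0.242593
tan δ = Δθ·L/(v·dt) = -0.238049  →  δ = -0.2337

δ = -0.2337, a = 1.8000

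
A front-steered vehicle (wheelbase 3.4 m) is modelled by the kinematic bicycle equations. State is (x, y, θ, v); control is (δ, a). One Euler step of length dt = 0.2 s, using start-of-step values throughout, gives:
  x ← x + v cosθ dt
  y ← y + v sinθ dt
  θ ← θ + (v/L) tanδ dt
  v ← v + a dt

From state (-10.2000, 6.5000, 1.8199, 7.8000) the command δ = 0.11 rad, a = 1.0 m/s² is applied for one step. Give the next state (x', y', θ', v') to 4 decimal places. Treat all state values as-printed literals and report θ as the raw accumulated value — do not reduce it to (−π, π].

(-10.5846, 8.0118, 1.8706, 8.0000)

x' = -10.2000 + 7.8000·cos(1.8199)·0.2 = -10.5846
y' = 6.5000 + 7.8000·sin(1.8199)·0.2 = 8.0118
θ' = 1.8199 + (7.8000/3.4)·tan(0.11)·0.2 = 1.8706
v' = 7.8000 + 1.0000·0.2 = 8.0000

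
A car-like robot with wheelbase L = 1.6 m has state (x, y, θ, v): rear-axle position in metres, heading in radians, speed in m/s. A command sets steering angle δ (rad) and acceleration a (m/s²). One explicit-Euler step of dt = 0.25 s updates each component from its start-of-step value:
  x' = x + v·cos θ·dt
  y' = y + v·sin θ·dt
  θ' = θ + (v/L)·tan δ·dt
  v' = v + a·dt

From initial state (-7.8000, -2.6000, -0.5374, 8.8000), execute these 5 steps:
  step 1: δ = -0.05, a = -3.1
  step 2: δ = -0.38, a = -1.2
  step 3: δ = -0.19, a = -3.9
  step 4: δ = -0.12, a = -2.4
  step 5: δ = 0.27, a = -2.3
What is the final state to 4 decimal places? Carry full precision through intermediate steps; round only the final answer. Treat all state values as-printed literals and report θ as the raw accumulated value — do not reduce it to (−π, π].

(-2.8498, -9.7681, -1.2004, 5.5750)

after step 1 (δ=-0.05, a=-3.1): (-5.910106, -3.726189, -0.606207, 8.025000)
after step 2 (δ=-0.38, a=-1.2): (-4.261340, -4.869260, -1.107033, 7.725000)
after step 3 (δ=-0.19, a=-3.9): (-3.397460, -6.596523, -1.339170, 6.750000)
after step 4 (δ=-0.12, a=-2.4): (-3.010076, -8.238957, -1.466343, 6.150000)
after step 5 (δ=0.27, a=-2.3): (-2.849771, -9.768077, -1.200396, 5.575000)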